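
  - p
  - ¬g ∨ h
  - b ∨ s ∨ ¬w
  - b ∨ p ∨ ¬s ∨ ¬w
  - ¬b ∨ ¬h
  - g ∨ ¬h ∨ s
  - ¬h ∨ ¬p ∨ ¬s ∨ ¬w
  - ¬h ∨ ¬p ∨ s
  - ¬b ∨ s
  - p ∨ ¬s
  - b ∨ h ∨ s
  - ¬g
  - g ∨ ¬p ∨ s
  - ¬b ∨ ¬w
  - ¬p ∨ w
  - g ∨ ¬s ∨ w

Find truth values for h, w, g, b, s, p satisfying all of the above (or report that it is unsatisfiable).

h = False, w = True, g = False, b = False, s = True, p = True

Unit clause (p) forces p = True.
Unit clause (¬g) forces g = False.
In (g ∨ ¬p ∨ s) only s is left, so s = True.
In (¬p ∨ w) only w is left, so w = True.
In (¬h ∨ ¬p ∨ ¬s ∨ ¬w) only ¬h is left, so h = False.
In (¬b ∨ ¬w) only ¬b is left, so b = False.
All clauses satisfied.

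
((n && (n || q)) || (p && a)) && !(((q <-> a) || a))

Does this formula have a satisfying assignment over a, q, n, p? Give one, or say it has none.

a = False, q = True, n = True, p = True

  (n && (n || q)) || (p && a) = True
    n && (n || q) = True
      n || q = True
    p && a = False
  !(((q <-> a) || a)) = True
    (q <-> a) || a = False
      q <-> a = False
Both conjuncts True, so the formula holds.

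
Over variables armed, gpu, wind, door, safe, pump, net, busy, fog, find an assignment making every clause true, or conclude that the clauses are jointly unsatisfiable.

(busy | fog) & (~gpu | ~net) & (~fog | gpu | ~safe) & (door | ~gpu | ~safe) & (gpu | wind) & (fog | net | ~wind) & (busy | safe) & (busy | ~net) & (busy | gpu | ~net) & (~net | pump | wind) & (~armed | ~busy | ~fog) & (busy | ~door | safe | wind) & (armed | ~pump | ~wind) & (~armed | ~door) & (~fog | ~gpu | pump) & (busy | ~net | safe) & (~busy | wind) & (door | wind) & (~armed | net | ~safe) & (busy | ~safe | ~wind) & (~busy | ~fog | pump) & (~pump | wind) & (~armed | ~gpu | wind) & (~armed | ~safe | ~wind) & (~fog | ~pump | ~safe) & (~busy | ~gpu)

armed = False, gpu = False, wind = True, door = True, safe = False, pump = False, net = True, busy = True, fog = False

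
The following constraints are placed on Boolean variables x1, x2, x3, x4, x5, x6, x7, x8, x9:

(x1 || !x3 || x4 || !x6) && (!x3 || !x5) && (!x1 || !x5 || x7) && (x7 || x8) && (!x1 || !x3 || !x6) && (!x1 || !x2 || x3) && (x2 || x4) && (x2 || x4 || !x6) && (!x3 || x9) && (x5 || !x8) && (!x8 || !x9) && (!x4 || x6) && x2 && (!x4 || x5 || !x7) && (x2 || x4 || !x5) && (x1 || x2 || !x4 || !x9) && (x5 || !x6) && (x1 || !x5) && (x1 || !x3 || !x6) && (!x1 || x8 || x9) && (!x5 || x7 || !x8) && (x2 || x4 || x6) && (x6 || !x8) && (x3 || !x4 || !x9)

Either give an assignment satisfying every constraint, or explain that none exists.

Unit clause (x2) forces x2 = True.
Set x1 = False.
  then (x1 || !x5) forces x5 = False.
  then (x5 || !x8) forces x8 = False.
  then (x5 || !x6) forces x6 = False.
  then (x7 || x8) forces x7 = True.
  then (!x4 || x6) forces x4 = False.
Set x3 = True.
  then (!x3 || x9) forces x9 = True.
All clauses satisfied.

x1 = False, x2 = True, x3 = True, x4 = False, x5 = False, x6 = False, x7 = True, x8 = False, x9 = True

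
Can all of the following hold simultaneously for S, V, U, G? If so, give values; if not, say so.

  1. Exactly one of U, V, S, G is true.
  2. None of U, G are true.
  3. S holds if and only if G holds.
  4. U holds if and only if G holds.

S = False, V = True, U = False, G = False

  (1) {U, V, S, G}: 1 true — exactly one ✓
  (2) {U, G}: 0 true — none ✓
  (3) S=F, G=F — same ✓
  (4) U=F, G=F — same ✓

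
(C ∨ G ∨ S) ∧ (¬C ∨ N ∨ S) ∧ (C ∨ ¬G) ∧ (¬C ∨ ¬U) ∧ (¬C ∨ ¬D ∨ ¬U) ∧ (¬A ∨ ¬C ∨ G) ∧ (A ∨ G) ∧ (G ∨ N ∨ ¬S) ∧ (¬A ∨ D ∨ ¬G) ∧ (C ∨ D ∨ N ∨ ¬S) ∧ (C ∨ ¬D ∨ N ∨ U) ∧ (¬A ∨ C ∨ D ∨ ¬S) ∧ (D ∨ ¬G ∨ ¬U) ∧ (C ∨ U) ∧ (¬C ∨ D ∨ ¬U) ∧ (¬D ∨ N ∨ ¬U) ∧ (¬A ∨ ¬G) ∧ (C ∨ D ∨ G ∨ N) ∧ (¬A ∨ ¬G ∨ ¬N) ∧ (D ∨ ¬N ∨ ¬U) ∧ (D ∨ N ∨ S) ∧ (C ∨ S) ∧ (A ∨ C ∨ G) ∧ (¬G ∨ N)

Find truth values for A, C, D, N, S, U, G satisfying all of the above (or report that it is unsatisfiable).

A: False; C: True; D: True; N: True; S: True; U: False; G: True

Set A = False.
  then (A ∨ G) forces G = True.
  then (¬G ∨ N) forces N = True.
  then (C ∨ ¬G) forces C = True.
  then (¬C ∨ ¬U) forces U = False.
Set D = True.
Set S = True.
All clauses satisfied.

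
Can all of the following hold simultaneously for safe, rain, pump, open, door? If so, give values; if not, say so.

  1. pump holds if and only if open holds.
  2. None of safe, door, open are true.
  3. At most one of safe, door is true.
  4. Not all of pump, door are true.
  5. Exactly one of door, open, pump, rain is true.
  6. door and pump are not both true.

safe = False, rain = True, pump = False, open = False, door = False

  (1) pump=F, open=F — same ✓
  (2) {safe, door, open}: 0 true — none ✓
  (3) {safe, door}: 0 true — at most one ✓
  (4) {pump, door}: 0/2 true — not all ✓
  (5) {door, open, pump, rain}: 1 true — exactly one ✓
  (6) door=F, pump=F — not both ✓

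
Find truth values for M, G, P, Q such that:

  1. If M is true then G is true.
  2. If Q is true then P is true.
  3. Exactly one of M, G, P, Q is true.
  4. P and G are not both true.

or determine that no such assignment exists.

M = False, G = True, P = False, Q = False

  (1) M=F ⇒ G: vacuous ✓
  (2) Q=F ⇒ P: vacuous ✓
  (3) {M, G, P, Q}: 1 true — exactly one ✓
  (4) P=F, G=T — not both ✓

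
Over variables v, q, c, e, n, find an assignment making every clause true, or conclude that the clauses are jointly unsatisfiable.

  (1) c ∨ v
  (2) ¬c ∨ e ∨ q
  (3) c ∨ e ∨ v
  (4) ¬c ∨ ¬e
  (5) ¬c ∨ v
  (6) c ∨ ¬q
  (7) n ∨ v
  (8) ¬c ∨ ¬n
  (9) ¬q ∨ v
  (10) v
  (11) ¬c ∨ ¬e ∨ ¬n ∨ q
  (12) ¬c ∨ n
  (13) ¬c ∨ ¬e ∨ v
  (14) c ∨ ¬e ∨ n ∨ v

v = True; q = False; c = False; e = False; n = True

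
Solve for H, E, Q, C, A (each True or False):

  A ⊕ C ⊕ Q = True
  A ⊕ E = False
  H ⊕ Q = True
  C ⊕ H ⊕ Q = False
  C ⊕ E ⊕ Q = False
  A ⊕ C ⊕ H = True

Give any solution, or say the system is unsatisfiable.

Adding constraints 1, 2, 5 mod 2: every variable appears an even number of times on the left, so the left side is 0.
But the right sides sum to 1 (mod 2). 0 ≠ 1 — the system is inconsistent.

Unsatisfiable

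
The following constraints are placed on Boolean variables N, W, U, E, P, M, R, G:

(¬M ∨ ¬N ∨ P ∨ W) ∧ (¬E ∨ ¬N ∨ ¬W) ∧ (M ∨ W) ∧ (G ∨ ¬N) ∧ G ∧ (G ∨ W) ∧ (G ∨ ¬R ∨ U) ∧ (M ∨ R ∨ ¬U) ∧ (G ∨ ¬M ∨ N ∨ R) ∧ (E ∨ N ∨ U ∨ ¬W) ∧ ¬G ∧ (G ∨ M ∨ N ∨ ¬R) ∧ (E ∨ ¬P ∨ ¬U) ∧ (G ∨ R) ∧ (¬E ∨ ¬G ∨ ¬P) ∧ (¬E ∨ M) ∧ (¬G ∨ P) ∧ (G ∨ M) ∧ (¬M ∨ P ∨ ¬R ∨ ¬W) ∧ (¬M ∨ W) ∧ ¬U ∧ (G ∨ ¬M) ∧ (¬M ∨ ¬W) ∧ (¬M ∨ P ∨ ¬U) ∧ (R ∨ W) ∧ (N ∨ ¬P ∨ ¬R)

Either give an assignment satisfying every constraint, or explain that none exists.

Case G = True:
  Clause (¬G) is falsified — contradiction.
Case G = False:
  Clause (G) is falsified — contradiction.
Both cases fail, so the formula is unsatisfiable.

The formula is unsatisfiable.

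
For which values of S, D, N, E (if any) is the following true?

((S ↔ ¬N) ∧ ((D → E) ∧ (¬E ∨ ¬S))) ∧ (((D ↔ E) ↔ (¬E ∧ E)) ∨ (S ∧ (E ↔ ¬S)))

S = False, D = False, N = True, E = True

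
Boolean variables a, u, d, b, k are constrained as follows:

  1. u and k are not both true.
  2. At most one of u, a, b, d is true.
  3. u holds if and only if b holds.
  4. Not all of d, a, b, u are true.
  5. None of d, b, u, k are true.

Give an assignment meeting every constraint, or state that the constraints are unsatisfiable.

a=T, u=F, d=F, b=F, k=F

  (1) u=F, k=F — not both ✓
  (2) {u, a, b, d}: 1 true — at most one ✓
  (3) u=F, b=F — same ✓
  (4) {d, a, b, u}: 1/4 true — not all ✓
  (5) {d, b, u, k}: 0 true — none ✓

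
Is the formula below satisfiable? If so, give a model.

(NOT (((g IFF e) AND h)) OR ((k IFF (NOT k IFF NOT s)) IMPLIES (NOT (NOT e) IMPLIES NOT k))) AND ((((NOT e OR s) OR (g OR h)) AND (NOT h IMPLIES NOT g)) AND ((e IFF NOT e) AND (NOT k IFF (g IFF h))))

UNSATISFIABLE

The conjunct e IFF NOT e is unsatisfiable on its own:
  e=F: evaluates to False.
  e=T: evaluates to False.
So the whole conjunction is unsatisfiable.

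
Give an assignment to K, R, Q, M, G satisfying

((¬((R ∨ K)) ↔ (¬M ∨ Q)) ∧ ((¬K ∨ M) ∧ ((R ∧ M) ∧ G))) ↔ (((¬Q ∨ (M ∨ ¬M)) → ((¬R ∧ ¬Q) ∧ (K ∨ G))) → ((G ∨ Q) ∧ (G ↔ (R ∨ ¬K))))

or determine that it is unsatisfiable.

K=T, R=F, Q=F, M=T, G=T

  ((¬((R ∨ K)) ↔ (¬M ∨ Q)) ∧ ((¬K ∨ M) ∧ ((R ∧ M) ∧ G))) ↔ (((¬Q ∨ (M ∨ ¬M)) → ((¬R ∧ ¬Q) ∧ (K ∨ G))) → ((G ∨ Q) ∧ (G ↔ (R ∨ ¬K)))) = True
    (¬((R ∨ K)) ↔ (¬M ∨ Q)) ∧ ((¬K ∨ M) ∧ ((R ∧ M) ∧ G)) = False
      ¬((R ∨ K)) ↔ (¬M ∨ Q) = True
        ¬((R ∨ K)) = False
          R ∨ K = True
        ¬M ∨ Q = False
          ¬M = False
      (¬K ∨ M) ∧ ((R ∧ M) ∧ G) = False
        ¬K ∨ M = True
          ¬K = False
        (R ∧ M) ∧ G = False
          R ∧ M = False
    ((¬Q ∨ (M ∨ ¬M)) → ((¬R ∧ ¬Q) ∧ (K ∨ G))) → ((G ∨ Q) ∧ (G ↔ (R ∨ ¬K))) = False
      (¬Q ∨ (M ∨ ¬M)) → ((¬R ∧ ¬Q) ∧ (K ∨ G)) = True
        ¬Q ∨ (M ∨ ¬M) = True
          ¬Q = True
          M ∨ ¬M = True
            ¬M = False
        (¬R ∧ ¬Q) ∧ (K ∨ G) = True
          ¬R ∧ ¬Q = True
            ¬R = True
            ¬Q = True
          K ∨ G = True
      (G ∨ Q) ∧ (G ↔ (R ∨ ¬K)) = False
        G ∨ Q = True
        G ↔ (R ∨ ¬K) = False
          R ∨ ¬K = False
            ¬K = False
The formula evaluates to True.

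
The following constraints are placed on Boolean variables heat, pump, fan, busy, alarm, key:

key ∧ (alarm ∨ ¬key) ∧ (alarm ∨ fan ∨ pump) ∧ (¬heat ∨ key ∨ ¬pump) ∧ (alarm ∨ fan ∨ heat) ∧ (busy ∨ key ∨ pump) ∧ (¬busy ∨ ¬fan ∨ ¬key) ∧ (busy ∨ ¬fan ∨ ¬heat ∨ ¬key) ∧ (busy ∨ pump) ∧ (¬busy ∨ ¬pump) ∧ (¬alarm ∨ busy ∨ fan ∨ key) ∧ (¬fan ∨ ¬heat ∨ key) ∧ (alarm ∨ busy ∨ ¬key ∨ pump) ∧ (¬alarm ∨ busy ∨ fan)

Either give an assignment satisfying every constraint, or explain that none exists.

Unit clause (key) forces key = True.
In (alarm ∨ ¬key) only alarm is left, so alarm = True.
Set heat = False.
Set pump = False.
  then (busy ∨ pump) forces busy = True.
  then (¬busy ∨ ¬fan ∨ ¬key) forces fan = False.
All clauses satisfied.

heat=F, pump=F, fan=F, busy=T, alarm=T, key=T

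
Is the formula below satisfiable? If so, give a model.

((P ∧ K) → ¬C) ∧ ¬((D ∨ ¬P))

K = False, C = True, P = True, D = False

  (P ∧ K) → ¬C = True
    P ∧ K = False
    ¬C = False
  ¬((D ∨ ¬P)) = True
    D ∨ ¬P = False
      ¬P = False
Both conjuncts True, so the formula holds.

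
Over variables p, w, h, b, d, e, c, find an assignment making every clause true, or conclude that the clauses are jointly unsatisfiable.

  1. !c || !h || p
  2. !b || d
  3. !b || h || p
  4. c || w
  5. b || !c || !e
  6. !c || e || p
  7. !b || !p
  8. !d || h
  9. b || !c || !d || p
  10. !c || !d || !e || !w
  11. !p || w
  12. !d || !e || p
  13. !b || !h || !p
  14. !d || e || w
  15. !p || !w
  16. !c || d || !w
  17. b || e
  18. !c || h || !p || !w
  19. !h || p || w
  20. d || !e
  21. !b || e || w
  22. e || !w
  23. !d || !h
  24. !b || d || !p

Case d = True:
  (!d || h) forces h = True.
  Clause (!d || !h) is falsified — contradiction.
Case d = False:
  (!b || d) forces b = False.
  (b || e) forces e = True.
  Clause (d || !e) is falsified — contradiction.
Both cases fail, so the formula is unsatisfiable.

Unsatisfiable — no assignment works.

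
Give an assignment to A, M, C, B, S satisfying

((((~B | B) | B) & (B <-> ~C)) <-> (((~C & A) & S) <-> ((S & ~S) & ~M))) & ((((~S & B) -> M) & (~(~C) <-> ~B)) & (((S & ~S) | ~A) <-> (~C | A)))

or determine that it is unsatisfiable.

A: False, M: False, C: False, B: True, S: True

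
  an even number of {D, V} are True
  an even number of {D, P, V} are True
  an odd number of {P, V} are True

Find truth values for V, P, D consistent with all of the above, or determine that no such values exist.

V = True, P = False, D = True

{D, V}: 2 true → even ✓
{D, P, V}: 2 true → even ✓
{P, V}: 1 true → odd ✓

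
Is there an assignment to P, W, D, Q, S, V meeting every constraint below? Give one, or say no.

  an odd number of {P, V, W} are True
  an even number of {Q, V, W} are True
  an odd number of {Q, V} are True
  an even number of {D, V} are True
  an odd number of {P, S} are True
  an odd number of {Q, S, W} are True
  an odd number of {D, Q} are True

P = True, W = True, D = True, Q = False, S = False, V = True

{P, V, W}: 3 true → odd ✓
{Q, V, W}: 2 true → even ✓
{Q, V}: 1 true → odd ✓
{D, V}: 2 true → even ✓
{P, S}: 1 true → odd ✓
{Q, S, W}: 1 true → odd ✓
{D, Q}: 1 true → odd ✓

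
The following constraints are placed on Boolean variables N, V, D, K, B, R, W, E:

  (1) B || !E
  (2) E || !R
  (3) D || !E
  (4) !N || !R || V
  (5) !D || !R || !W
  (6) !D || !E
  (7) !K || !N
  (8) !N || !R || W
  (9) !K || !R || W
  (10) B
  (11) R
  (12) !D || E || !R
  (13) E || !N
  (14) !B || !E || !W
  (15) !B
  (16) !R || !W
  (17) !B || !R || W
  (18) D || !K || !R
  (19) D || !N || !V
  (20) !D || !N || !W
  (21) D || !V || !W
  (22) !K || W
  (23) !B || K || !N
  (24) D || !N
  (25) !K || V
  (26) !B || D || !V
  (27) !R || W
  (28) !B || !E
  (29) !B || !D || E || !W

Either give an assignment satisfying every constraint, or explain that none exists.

Case B = True:
  Clause (!B) is falsified — contradiction.
Case B = False:
  Clause (B) is falsified — contradiction.
Both cases fail, so the formula is unsatisfiable.

UNSATISFIABLE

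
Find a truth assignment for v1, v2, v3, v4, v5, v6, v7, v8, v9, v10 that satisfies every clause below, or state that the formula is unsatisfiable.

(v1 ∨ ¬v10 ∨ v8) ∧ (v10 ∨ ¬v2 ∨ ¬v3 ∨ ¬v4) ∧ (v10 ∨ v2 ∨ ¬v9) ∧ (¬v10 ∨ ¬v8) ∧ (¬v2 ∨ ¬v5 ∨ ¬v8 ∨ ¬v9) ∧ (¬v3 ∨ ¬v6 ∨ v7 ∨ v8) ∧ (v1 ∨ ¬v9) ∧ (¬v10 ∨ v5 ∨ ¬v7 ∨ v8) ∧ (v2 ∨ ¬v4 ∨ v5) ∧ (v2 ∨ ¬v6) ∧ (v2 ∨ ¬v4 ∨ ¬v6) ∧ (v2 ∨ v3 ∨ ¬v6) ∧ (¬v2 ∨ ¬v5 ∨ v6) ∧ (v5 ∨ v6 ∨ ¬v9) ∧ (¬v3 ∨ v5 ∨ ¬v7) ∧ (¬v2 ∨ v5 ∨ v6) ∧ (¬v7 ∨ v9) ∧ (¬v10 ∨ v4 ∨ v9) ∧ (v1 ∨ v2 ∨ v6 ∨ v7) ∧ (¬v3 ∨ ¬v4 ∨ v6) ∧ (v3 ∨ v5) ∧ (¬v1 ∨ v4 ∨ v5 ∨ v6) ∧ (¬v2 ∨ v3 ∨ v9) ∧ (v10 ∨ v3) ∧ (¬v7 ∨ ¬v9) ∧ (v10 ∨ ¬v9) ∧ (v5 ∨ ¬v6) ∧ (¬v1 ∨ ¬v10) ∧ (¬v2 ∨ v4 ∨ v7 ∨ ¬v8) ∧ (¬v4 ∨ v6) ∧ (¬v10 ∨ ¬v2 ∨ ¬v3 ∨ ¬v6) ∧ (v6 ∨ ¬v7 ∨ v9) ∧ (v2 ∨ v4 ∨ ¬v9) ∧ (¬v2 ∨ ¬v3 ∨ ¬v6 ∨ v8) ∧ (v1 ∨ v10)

Try v1 = False:
  (v1 ∨ ¬v9) forces v9 = False.
  (¬v7 ∨ v9) forces v7 = False.
  (v1 ∨ v10) forces v10 = True.
  (v1 ∨ ¬v10 ∨ v8) forces v8 = True.
  clause (¬v10 ∨ ¬v8) is falsified — backtrack.
So v1 = True.
  then (¬v1 ∨ ¬v10) forces v10 = False.
  then (v10 ∨ v3) forces v3 = True.
  then (v10 ∨ ¬v9) forces v9 = False.
  then (¬v7 ∨ v9) forces v7 = False.
Try v2 = True:
  (v10 ∨ ¬v2 ∨ ¬v3 ∨ ¬v4) forces v4 = False.
  (¬v2 ∨ v4 ∨ v7 ∨ ¬v8) forces v8 = False.
  (¬v3 ∨ ¬v6 ∨ v7 ∨ v8) forces v6 = False.
  (¬v2 ∨ ¬v5 ∨ v6) forces v5 = False.
  clause (¬v2 ∨ v5 ∨ v6) is falsified — backtrack.
So v2 = False.
  then (v2 ∨ ¬v6) forces v6 = False.
  then (¬v3 ∨ ¬v4 ∨ v6) forces v4 = False.
  then (¬v1 ∨ v4 ∨ v5 ∨ v6) forces v5 = True.
Set v8 = True.
All clauses satisfied.

v1 = True, v2 = False, v3 = True, v4 = False, v5 = True, v6 = False, v7 = False, v8 = True, v9 = False, v10 = False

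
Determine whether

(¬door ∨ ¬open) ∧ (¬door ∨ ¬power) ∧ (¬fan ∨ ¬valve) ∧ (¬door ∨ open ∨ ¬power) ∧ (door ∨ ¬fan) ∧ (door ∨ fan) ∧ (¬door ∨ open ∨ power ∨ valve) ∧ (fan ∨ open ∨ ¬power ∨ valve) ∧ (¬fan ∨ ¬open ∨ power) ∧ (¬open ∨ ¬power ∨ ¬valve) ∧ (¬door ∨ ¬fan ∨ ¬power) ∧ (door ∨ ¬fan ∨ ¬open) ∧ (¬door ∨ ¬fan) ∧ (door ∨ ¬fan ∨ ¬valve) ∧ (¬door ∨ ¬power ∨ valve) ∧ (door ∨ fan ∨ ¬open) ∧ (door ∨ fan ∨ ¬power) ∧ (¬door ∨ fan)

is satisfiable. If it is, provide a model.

Unsatisfiable — no assignment works.

Case fan = True:
  (¬fan ∨ ¬valve) forces valve = False.
  (door ∨ ¬fan) forces door = True.
  Clause (¬door ∨ ¬fan) is falsified — contradiction.
Case fan = False:
  (door ∨ fan) forces door = True.
  Clause (¬door ∨ fan) is falsified — contradiction.
Both cases fail, so the formula is unsatisfiable.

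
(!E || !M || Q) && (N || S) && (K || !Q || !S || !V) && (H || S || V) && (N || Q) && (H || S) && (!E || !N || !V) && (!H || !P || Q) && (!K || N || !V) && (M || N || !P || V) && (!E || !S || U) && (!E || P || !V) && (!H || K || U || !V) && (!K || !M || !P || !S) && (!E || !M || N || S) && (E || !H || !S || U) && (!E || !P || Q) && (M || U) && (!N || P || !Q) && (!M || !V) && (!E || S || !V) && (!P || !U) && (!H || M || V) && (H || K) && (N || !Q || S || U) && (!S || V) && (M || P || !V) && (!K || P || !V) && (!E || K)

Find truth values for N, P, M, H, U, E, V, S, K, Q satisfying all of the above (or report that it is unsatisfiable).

Try N = False:
  (N || S) forces S = True.
  (N || Q) forces Q = True.
  (!S || V) forces V = True.
  (K || !Q || !S || !V) forces K = True.
  clause (!K || N || !V) is falsified — backtrack.
So N = True.
Set P = True.
  then (!P || !U) forces U = False.
  then (M || U) forces M = True.
  then (!M || !V) forces V = False.
  then (!S || V) forces S = False.
  then (H || S || V) forces H = True.
  then (!H || !P || Q) forces Q = True.
Set E = False.
Set K = True.
All clauses satisfied.

N = True, P = True, M = True, H = True, U = False, E = False, V = False, S = False, K = True, Q = True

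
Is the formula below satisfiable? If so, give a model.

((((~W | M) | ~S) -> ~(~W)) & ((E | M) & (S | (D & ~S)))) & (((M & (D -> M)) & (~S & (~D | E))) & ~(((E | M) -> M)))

UNSATISFIABLE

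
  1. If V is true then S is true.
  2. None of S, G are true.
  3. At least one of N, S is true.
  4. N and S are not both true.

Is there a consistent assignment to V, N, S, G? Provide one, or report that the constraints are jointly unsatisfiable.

V=F, N=T, S=F, G=F

  (1) V=F ⇒ S: vacuous ✓
  (2) {S, G}: 0 true — none ✓
  (3) {N, S}: 1 true — at least one ✓
  (4) N=T, S=F — not both ✓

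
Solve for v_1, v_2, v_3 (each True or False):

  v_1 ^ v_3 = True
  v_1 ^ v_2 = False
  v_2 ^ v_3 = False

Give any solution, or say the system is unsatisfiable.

Unsatisfiable

Adding constraints 1, 2, 3 mod 2: every variable appears an even number of times on the left, so the left side is 0.
But the right sides sum to 1 (mod 2). 0 ≠ 1 — the system is inconsistent.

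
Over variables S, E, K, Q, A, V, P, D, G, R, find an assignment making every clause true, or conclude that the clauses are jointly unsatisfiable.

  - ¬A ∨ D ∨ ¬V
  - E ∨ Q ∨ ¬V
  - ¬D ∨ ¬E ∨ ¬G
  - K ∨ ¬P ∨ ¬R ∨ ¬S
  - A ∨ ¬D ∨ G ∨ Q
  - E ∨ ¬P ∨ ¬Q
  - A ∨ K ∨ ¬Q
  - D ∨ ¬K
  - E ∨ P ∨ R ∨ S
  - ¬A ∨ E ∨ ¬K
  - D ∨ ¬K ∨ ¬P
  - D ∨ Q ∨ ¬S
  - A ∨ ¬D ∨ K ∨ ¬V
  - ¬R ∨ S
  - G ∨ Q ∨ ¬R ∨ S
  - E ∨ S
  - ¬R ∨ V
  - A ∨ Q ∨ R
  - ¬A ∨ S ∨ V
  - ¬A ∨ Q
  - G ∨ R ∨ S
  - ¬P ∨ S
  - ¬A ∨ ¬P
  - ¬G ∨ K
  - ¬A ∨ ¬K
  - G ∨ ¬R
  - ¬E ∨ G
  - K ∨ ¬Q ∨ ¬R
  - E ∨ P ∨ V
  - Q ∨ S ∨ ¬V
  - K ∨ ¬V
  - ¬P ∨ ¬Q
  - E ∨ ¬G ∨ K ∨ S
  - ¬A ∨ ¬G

S: True; E: False; K: True; Q: True; A: False; V: True; P: False; D: True; G: False; R: False

Set S = True.
Try E = True:
  (¬E ∨ G) forces G = True.
  (¬D ∨ ¬E ∨ ¬G) forces D = False.
  (D ∨ ¬K) forces K = False.
  clause (¬G ∨ K) is falsified — backtrack.
So E = False.
Set K = True.
  then (D ∨ ¬K) forces D = True.
  then (¬A ∨ E ∨ ¬K) forces A = False.
Try Q = False:
  (E ∨ Q ∨ ¬V) forces V = False.
  (A ∨ ¬D ∨ G ∨ Q) forces G = True.
  (¬R ∨ V) forces R = False.
  clause (A ∨ Q ∨ R) is falsified — backtrack.
So Q = True.
  then (E ∨ ¬P ∨ ¬Q) forces P = False.
  then (E ∨ P ∨ V) forces V = True.
Set G = False.
  then (G ∨ ¬R) forces R = False.
All clauses satisfied.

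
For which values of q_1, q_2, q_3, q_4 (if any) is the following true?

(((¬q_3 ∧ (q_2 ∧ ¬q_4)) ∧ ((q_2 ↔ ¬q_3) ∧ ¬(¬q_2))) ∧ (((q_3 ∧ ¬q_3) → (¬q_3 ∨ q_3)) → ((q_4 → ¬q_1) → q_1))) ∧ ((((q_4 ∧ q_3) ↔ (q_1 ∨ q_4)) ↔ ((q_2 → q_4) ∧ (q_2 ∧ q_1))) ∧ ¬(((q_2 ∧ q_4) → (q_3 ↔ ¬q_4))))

Unsatisfiable

Case q_4 = True: the conjunct ¬q_4 is False.
Case q_4 = False: the conjunct ¬(((q_2 ∧ q_4) → (q_3 ↔ ¬q_4))) becomes ¬((False → q_3)) = False.
Both cases fail — unsatisfiable.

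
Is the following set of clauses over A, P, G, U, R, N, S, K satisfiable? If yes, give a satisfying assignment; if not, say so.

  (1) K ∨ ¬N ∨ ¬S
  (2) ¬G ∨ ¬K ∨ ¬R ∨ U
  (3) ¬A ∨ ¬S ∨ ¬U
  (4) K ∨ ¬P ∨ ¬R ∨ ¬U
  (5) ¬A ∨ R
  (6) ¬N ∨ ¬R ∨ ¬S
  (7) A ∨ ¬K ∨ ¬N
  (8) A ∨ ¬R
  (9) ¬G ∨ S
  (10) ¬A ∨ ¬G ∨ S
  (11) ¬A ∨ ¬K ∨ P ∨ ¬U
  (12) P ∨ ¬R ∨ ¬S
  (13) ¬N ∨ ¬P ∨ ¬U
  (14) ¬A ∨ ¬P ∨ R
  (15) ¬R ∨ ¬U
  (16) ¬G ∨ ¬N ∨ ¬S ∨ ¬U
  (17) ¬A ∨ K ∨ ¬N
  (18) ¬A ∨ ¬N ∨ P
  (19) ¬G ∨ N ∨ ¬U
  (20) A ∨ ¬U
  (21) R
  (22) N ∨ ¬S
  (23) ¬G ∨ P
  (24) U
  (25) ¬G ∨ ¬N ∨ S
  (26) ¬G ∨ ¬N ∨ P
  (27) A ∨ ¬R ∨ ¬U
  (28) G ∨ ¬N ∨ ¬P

Case U = True:
  (¬R ∨ ¬U) forces R = False.
  Clause (R) is falsified — contradiction.
Case U = False:
  Clause (U) is falsified — contradiction.
Both cases fail, so the formula is unsatisfiable.

Unsatisfiable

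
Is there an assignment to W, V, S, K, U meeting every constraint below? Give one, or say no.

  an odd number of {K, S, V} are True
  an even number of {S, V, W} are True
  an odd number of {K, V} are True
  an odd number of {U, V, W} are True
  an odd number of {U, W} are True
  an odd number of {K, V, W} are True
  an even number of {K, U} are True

W = False; V = False; S = False; K = True; U = True

{K, S, V}: 1 true → odd ✓
{S, V, W}: 0 true → even ✓
{K, V}: 1 true → odd ✓
{U, V, W}: 1 true → odd ✓
{U, W}: 1 true → odd ✓
{K, V, W}: 1 true → odd ✓
{K, U}: 2 true → even ✓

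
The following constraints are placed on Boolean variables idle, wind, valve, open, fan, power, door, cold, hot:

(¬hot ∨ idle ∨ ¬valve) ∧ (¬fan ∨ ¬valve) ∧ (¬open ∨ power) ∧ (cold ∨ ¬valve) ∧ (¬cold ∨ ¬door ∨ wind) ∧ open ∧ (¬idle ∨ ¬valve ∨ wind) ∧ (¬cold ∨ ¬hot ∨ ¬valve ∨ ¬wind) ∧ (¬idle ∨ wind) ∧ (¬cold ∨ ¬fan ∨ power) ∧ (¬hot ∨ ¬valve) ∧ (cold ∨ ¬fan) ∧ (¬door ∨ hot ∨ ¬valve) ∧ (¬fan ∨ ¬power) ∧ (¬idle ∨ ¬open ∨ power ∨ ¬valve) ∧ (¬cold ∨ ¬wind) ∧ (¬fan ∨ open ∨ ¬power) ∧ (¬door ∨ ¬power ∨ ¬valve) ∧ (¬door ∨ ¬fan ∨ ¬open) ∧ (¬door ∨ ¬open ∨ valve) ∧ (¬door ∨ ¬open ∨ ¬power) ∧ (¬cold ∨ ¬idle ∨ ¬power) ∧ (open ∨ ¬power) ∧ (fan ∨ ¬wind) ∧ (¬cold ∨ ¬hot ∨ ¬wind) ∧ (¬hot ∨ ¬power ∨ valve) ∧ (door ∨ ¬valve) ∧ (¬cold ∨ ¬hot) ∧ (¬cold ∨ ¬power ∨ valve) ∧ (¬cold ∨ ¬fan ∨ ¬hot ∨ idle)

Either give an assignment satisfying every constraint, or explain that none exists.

Unit clause (open) forces open = True.
In (¬open ∨ power) only power is left, so power = True.
In (¬fan ∨ ¬power) only ¬fan is left, so fan = False.
In (¬door ∨ ¬open ∨ ¬power) only ¬door is left, so door = False.
In (fan ∨ ¬wind) only ¬wind is left, so wind = False.
In (door ∨ ¬valve) only ¬valve is left, so valve = False.
In (¬cold ∨ ¬power ∨ valve) only ¬cold is left, so cold = False.
In (¬idle ∨ wind) only ¬idle is left, so idle = False.
In (¬hot ∨ ¬power ∨ valve) only ¬hot is left, so hot = False.
All clauses satisfied.

idle = False, wind = False, valve = False, open = True, fan = False, power = True, door = False, cold = False, hot = False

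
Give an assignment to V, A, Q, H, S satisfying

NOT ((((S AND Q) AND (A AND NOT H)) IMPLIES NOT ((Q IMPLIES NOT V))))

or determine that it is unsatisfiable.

V: False, A: True, Q: True, H: False, S: True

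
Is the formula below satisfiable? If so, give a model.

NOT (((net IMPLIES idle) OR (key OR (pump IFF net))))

net: True, pump: False, idle: False, key: False

  NOT (((net IMPLIES idle) OR (key OR (pump IFF net)))) = True
    (net IMPLIES idle) OR (key OR (pump IFF net)) = False
      net IMPLIES idle = False
      key OR (pump IFF net) = False
        pump IFF net = False
The formula evaluates to True.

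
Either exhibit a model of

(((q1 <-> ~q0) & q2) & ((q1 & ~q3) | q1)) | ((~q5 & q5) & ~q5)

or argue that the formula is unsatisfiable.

q0 = False, q1 = True, q2 = True, q3 = True, q5 = True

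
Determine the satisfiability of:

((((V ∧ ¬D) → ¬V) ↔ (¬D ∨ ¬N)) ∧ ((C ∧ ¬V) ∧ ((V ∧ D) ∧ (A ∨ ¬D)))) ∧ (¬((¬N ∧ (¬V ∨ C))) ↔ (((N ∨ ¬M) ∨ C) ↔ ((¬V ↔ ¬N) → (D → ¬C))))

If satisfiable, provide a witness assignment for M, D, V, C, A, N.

Case V = True: the conjunct ¬V is False.
Case V = False: the conjunct V is False.
Both cases fail — unsatisfiable.

Unsatisfiable — no assignment works.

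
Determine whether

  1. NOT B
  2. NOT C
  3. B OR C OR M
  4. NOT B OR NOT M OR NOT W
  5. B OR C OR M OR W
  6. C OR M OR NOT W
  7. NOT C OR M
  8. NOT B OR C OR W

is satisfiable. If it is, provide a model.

Unit clause (NOT B) forces B = False.
Unit clause (NOT C) forces C = False.
In (B OR C OR M) only M is left, so M = True.
Set W = True.
Check each clause:
  (NOT B): NOT B holds.
  (NOT C): NOT C holds.
  (B OR C OR M): M holds.
  (NOT B OR NOT M OR NOT W): NOT B holds.
  (B OR C OR M OR W): M holds.
  (C OR M OR NOT W): M holds.
  (NOT C OR M): NOT C holds.
  (NOT B OR C OR W): NOT B holds.
All clauses satisfied.

B: False, C: False, M: True, W: True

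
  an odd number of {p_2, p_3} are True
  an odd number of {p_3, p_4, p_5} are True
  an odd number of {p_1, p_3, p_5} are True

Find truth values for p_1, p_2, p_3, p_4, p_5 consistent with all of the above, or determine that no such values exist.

p_1 = True, p_2 = False, p_3 = True, p_4 = True, p_5 = True

{p_2, p_3}: 1 true → odd ✓
{p_3, p_4, p_5}: 3 true → odd ✓
{p_1, p_3, p_5}: 3 true → odd ✓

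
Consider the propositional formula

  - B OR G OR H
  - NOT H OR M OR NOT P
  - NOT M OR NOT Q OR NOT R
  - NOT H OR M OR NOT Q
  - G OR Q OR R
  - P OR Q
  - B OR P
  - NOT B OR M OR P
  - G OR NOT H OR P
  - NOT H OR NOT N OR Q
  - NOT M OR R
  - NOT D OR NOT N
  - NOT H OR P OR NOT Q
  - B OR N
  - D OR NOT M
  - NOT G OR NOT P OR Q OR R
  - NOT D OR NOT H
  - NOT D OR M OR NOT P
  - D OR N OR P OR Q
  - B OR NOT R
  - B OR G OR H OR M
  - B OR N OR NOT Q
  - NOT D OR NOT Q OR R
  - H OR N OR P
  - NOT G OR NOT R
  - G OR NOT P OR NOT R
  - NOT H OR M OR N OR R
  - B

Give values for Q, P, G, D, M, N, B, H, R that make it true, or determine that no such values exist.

Unit clause (B) forces B = True.
Set Q = True.
Set P = True.
Set G = True.
  then (NOT G OR NOT R) forces R = False.
  then (NOT M OR R) forces M = False.
  then (NOT D OR M OR NOT P) forces D = False.
  then (NOT H OR M OR NOT P) forces H = False.
Set N = False.
All clauses satisfied.

Q = True, P = True, G = True, D = False, M = False, N = False, B = True, H = False, R = False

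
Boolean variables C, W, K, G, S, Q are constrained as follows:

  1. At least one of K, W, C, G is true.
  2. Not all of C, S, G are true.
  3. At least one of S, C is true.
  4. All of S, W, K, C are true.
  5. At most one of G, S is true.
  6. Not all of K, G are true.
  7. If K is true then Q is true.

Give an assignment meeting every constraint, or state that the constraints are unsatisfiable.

C = True, W = True, K = True, G = False, S = True, Q = True

  (1) {K, W, C, G}: 3 true — at least one ✓
  (2) {C, S, G}: 2/3 true — not all ✓
  (3) {S, C}: 2 true — at least one ✓
  (4) {S, W, K, C}: all 4 true ✓
  (5) {G, S}: 1 true — at most one ✓
  (6) {K, G}: 1/2 true — not all ✓
  (7) K=T ⇒ Q: T ✓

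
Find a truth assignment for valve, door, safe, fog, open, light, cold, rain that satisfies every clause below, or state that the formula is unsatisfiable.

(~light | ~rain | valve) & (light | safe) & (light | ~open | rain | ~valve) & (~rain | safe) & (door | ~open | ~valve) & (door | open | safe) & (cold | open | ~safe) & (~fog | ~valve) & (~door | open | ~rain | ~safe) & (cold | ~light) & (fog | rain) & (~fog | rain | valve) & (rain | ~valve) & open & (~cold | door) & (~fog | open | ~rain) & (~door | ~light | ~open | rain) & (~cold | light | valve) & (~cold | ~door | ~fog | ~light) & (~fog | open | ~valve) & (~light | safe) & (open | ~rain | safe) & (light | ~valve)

Unit clause (open) forces open = True.
Set valve = True.
  then (door | ~open | ~valve) forces door = True.
  then (~fog | ~valve) forces fog = False.
  then (fog | rain) forces rain = True.
  then (light | ~valve) forces light = True.
  then (~rain | safe) forces safe = True.
  then (cold | ~light) forces cold = True.
All clauses satisfied.

valve=T; door=T; safe=T; fog=F; open=T; light=T; cold=T; rain=T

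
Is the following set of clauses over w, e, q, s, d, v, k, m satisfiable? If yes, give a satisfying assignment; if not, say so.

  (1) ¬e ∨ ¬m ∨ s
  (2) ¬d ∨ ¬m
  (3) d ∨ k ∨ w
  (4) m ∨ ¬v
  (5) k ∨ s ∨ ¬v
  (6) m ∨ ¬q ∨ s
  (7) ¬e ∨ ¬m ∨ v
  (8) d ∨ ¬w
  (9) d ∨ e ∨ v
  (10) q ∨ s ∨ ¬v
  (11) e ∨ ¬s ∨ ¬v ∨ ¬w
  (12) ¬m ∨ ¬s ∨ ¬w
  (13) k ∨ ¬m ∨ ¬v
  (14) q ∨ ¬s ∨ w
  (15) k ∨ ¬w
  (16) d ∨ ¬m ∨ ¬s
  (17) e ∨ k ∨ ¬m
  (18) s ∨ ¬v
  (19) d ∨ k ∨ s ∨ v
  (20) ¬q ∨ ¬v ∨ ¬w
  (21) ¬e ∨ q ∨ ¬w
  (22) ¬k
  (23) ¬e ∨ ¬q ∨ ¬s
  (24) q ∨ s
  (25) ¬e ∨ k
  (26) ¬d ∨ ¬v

w: False, e: False, q: True, s: True, d: True, v: False, k: False, m: False

Unit clause (¬k) forces k = False.
In (¬e ∨ k) only ¬e is left, so e = False.
In (k ∨ ¬w) only ¬w is left, so w = False.
In (e ∨ k ∨ ¬m) only ¬m is left, so m = False.
In (d ∨ k ∨ w) only d is left, so d = True.
In (m ∨ ¬v) only ¬v is left, so v = False.
Try q = False:
  (q ∨ ¬s ∨ w) forces s = False.
  clause (q ∨ s) is falsified — backtrack.
So q = True.
  then (m ∨ ¬q ∨ s) forces s = True.
All clauses satisfied.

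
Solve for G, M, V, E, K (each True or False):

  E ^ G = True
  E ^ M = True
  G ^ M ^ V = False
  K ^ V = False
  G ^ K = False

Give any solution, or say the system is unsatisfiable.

G=F, M=F, V=F, E=T, K=F

E ^ G = T ^ F = True ✓
E ^ M = T ^ F = True ✓
G ^ M ^ V = F ^ F ^ F = False ✓
K ^ V = F ^ F = False ✓
G ^ K = F ^ F = False ✓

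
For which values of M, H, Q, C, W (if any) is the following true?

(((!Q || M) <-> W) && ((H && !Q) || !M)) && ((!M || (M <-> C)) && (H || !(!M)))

M: False, H: True, Q: True, C: True, W: False

  ((!Q || M) <-> W) && ((H && !Q) || !M) = True
    (!Q || M) <-> W = True
      !Q || M = False
        !Q = False
    (H && !Q) || !M = True
      H && !Q = False
        !Q = False
      !M = True
  (!M || (M <-> C)) && (H || !(!M)) = True
    !M || (M <-> C) = True
      !M = True
      M <-> C = False
    H || !(!M) = True
      !(!M) = False
        !M = True
Both conjuncts True, so the formula holds.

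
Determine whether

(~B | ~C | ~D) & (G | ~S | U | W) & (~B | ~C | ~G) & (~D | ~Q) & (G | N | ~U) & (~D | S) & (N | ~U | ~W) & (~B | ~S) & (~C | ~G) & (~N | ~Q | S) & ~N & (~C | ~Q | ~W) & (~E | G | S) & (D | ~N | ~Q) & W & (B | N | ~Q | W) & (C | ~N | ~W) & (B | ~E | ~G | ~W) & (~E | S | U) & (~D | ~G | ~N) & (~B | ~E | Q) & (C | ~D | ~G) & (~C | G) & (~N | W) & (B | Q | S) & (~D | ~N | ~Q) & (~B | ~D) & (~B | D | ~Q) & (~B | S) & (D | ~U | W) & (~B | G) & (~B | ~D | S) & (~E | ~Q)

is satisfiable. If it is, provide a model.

Unit clause (~N) forces N = False.
Unit clause (W) forces W = True.
In (N | ~U | ~W) only ~U is left, so U = False.
Set E = False.
Try C = True:
  (~C | ~G) forces G = False.
  clause (~C | G) is falsified — backtrack.
So C = False.
Set S = True.
  then (~B | ~S) forces B = False.
Set D = False.
Set Q = False.
Set G = False.
All clauses satisfied.

N = False, E = False, C = False, S = True, W = True, U = False, D = False, Q = False, G = False, B = False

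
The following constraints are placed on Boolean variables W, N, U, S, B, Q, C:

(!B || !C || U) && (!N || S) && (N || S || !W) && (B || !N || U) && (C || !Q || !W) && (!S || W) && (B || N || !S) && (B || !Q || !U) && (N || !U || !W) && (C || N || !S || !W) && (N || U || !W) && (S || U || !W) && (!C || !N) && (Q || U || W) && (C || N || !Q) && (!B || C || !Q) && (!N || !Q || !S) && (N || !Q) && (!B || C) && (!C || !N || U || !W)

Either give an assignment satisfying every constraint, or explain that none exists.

W=F; N=F; U=T; S=F; B=T; Q=F; C=T

Set W = False.
  then (!S || W) forces S = False.
  then (!N || S) forces N = False.
  then (N || !Q) forces Q = False.
  then (Q || U || W) forces U = True.
Set B = True.
  then (!B || C) forces C = True.
All clauses satisfied.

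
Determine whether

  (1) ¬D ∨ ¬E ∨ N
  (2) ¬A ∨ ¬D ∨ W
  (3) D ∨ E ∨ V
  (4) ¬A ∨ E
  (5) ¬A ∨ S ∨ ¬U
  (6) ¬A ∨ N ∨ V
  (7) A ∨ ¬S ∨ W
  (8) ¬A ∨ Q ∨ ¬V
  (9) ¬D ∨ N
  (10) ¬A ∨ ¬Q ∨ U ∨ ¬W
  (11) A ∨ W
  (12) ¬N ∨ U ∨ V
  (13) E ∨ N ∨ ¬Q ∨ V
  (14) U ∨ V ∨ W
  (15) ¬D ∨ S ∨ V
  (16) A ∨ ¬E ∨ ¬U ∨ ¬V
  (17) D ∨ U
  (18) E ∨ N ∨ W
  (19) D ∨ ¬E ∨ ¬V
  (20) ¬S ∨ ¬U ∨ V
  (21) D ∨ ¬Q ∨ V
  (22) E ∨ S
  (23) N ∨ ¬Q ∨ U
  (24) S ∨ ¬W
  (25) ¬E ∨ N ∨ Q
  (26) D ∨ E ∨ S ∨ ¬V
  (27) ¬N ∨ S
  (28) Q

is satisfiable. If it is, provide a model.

Unit clause (Q) forces Q = True.
Set A = True.
  then (¬A ∨ E) forces E = True.
Try W = False:
  (¬A ∨ ¬D ∨ W) forces D = False.
  (D ∨ U) forces U = True.
  (¬A ∨ S ∨ ¬U) forces S = True.
  (D ∨ ¬E ∨ ¬V) forces V = False.
  clause (¬S ∨ ¬U ∨ V) is falsified — backtrack.
So W = True.
  then (¬A ∨ ¬Q ∨ U ∨ ¬W) forces U = True.
  then (S ∨ ¬W) forces S = True.
  then (¬S ∨ ¬U ∨ V) forces V = True.
  then (D ∨ ¬E ∨ ¬V) forces D = True.
  then (¬D ∨ ¬E ∨ N) forces N = True.
All clauses satisfied.

A = True, E = True, W = True, Q = True, U = True, N = True, S = True, D = True, V = True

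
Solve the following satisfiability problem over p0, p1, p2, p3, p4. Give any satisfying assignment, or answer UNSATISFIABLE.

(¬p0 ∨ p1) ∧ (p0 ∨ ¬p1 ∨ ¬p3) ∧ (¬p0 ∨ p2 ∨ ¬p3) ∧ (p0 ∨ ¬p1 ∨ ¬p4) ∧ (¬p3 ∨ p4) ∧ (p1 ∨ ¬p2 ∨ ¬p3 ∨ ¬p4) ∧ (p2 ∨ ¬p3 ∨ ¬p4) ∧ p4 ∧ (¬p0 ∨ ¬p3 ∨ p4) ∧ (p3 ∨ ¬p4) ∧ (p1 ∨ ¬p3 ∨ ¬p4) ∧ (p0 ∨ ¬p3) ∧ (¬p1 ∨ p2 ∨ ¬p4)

Unit clause (p4) forces p4 = True.
In (p3 ∨ ¬p4) only p3 is left, so p3 = True.
In (p1 ∨ ¬p3 ∨ ¬p4) only p1 is left, so p1 = True.
In (p0 ∨ ¬p3) only p0 is left, so p0 = True.
In (¬p1 ∨ p2 ∨ ¬p4) only p2 is left, so p2 = True.
All clauses satisfied.

p0: True; p1: True; p2: True; p3: True; p4: True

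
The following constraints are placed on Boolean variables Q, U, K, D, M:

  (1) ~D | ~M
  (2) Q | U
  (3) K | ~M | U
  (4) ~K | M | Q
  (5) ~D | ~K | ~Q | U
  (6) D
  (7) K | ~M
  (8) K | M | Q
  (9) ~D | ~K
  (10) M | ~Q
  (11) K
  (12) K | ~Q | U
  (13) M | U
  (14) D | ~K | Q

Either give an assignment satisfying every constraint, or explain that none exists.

Case K = True:
  (D) forces D = True.
  Clause (~D | ~K) is falsified — contradiction.
Case K = False:
  Clause (K) is falsified — contradiction.
Both cases fail, so the formula is unsatisfiable.

Unsatisfiable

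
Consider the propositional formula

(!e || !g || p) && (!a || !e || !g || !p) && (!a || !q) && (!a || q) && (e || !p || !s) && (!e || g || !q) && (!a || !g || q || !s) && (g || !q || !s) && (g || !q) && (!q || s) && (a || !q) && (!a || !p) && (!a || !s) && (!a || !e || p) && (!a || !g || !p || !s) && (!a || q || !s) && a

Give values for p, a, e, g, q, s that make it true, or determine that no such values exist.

No satisfying assignment exists.

Case a = True:
  (!a || !q) forces q = False.
  Clause (!a || q) is falsified — contradiction.
Case a = False:
  Clause (a) is falsified — contradiction.
Both cases fail, so the formula is unsatisfiable.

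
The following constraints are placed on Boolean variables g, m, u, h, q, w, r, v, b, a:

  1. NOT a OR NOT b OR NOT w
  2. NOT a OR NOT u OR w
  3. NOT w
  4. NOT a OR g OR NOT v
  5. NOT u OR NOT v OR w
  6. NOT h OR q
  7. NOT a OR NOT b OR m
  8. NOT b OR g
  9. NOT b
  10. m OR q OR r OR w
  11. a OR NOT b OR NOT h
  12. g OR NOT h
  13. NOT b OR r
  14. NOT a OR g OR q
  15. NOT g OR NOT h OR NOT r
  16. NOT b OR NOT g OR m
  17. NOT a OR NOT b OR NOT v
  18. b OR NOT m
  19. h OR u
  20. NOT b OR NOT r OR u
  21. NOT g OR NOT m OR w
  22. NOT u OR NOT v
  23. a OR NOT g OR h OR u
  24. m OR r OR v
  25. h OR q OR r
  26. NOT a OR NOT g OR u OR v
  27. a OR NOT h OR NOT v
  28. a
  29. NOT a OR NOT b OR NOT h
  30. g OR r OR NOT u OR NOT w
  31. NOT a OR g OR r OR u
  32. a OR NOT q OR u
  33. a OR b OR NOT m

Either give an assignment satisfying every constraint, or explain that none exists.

Unit clause (NOT w) forces w = False.
Unit clause (NOT b) forces b = False.
In (b OR NOT m) only NOT m is left, so m = False.
Unit clause (a) forces a = True.
In (NOT a OR NOT u OR w) only NOT u is left, so u = False.
In (h OR u) only h is left, so h = True.
In (NOT h OR q) only q is left, so q = True.
In (g OR NOT h) only g is left, so g = True.
In (NOT g OR NOT h OR NOT r) only NOT r is left, so r = False.
In (m OR r OR v) only v is left, so v = True.
All clauses satisfied.

g: True, m: False, u: False, h: True, q: True, w: False, r: False, v: True, b: False, a: True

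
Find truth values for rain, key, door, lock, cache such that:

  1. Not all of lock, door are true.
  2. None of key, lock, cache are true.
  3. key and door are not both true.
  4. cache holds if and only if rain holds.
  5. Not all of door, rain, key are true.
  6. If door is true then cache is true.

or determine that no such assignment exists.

rain: False, key: False, door: False, lock: False, cache: False

  (1) {lock, door}: 0/2 true — not all ✓
  (2) {key, lock, cache}: 0 true — none ✓
  (3) key=F, door=F — not both ✓
  (4) cache=F, rain=F — same ✓
  (5) {door, rain, key}: 0/3 true — not all ✓
  (6) door=F ⇒ cache: vacuous ✓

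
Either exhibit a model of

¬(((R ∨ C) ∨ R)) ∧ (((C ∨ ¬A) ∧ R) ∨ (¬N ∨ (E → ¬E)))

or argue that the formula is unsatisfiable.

A = True, R = False, E = True, C = False, N = False

  ¬(((R ∨ C) ∨ R)) = True
    (R ∨ C) ∨ R = False
      R ∨ C = False
  ((C ∨ ¬A) ∧ R) ∨ (¬N ∨ (E → ¬E)) = True
    (C ∨ ¬A) ∧ R = False
      C ∨ ¬A = False
        ¬A = False
    ¬N ∨ (E → ¬E) = True
      ¬N = True
      E → ¬E = False
        ¬E = False
Both conjuncts True, so the formula holds.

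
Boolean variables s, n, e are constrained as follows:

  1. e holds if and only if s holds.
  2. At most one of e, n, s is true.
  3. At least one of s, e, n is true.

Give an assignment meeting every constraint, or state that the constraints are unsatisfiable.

s: False; n: True; e: False

  (1) e=F, s=F — same ✓
  (2) {e, n, s}: 1 true — at most one ✓
  (3) {s, e, n}: 1 true — at least one ✓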